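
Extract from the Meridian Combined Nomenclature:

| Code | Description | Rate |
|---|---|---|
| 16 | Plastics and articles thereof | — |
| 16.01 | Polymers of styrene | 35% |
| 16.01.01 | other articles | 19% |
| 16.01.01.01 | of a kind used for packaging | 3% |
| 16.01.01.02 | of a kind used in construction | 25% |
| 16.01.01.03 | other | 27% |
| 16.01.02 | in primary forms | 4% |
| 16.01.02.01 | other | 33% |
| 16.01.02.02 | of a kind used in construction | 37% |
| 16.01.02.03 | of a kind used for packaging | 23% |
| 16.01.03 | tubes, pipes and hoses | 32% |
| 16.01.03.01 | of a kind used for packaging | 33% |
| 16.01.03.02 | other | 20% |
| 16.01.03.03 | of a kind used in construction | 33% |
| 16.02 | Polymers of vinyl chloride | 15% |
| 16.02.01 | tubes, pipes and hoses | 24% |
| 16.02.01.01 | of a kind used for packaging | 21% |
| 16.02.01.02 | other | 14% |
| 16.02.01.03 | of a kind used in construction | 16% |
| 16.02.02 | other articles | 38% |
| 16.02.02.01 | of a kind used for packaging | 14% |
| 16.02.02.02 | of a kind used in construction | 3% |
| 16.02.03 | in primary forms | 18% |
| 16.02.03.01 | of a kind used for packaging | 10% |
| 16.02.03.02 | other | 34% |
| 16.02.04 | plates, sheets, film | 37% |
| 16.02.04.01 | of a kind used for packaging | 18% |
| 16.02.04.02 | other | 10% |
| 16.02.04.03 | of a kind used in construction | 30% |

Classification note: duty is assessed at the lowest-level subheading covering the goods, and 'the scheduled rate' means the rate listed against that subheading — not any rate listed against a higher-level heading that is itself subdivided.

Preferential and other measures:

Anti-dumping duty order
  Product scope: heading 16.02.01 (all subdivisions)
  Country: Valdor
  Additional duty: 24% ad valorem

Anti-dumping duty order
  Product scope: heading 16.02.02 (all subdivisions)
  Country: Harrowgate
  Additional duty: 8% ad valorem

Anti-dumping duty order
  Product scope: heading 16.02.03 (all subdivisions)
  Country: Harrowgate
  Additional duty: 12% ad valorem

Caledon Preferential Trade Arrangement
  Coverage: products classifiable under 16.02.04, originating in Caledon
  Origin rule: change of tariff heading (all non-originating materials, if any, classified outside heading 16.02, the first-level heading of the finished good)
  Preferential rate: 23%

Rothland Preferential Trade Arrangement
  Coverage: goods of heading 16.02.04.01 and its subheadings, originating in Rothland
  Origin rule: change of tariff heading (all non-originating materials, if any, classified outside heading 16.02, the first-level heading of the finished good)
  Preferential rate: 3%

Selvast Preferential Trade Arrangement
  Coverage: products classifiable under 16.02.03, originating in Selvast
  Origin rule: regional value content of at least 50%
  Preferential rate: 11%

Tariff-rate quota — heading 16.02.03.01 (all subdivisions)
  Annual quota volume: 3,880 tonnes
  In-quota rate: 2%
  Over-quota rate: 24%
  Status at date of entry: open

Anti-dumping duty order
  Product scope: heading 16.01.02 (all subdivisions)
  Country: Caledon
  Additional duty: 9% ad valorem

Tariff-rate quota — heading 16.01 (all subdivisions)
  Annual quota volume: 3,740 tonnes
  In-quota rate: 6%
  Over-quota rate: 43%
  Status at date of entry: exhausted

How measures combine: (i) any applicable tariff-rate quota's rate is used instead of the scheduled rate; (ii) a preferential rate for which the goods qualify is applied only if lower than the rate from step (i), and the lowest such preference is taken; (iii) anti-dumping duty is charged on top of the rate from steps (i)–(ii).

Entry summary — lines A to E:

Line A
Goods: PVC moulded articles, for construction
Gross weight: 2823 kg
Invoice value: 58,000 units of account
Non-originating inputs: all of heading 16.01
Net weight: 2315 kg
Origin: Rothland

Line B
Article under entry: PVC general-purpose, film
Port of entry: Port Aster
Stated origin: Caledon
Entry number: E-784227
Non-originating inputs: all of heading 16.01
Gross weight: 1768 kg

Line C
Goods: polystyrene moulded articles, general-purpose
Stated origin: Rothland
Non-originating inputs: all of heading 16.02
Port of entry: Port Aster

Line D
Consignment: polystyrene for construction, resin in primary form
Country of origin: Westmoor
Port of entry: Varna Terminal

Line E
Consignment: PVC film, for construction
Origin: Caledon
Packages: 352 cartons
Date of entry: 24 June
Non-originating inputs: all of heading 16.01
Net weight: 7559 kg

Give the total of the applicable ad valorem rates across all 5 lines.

Line A: PVC → 16.02; moulded articles → 16.02.02; for construction → 16.02.02.02. Scheduled 3%. Rothland agreement on 16.02.04.01: 16.02.02.02 not covered. → 3%.
Line B: PVC → 16.02; film → 16.02.04; general-purpose → 16.02.04.02. Scheduled 10%. Caledon agreement on 16.02.04: CTH met → 23% available; preference 23% not lower than 10% → no reduction. → 10%.
Line C: polystyrene → 16.01; moulded articles → 16.01.01; general-purpose → 16.01.01.03. Scheduled 27%. quota on 16.01 exhausted → over-quota 43%; Rothland agreement on 16.02.04.01: 16.01.01.03 not covered. → 43%.
Line D: polystyrene → 16.01; resin in primary form → 16.01.02; for construction → 16.01.02.02. Scheduled 37%. quota on 16.01 exhausted → over-quota 43%. → 43%.
Line E: PVC → 16.02; film → 16.02.04; for construction → 16.02.04.03. Scheduled 30%. Caledon agreement on 16.02.04: CTH met → 23% available; preferential 23%. → 23%.
Sum: 3% + 10% + 43% + 43% + 23% = 122%.

122%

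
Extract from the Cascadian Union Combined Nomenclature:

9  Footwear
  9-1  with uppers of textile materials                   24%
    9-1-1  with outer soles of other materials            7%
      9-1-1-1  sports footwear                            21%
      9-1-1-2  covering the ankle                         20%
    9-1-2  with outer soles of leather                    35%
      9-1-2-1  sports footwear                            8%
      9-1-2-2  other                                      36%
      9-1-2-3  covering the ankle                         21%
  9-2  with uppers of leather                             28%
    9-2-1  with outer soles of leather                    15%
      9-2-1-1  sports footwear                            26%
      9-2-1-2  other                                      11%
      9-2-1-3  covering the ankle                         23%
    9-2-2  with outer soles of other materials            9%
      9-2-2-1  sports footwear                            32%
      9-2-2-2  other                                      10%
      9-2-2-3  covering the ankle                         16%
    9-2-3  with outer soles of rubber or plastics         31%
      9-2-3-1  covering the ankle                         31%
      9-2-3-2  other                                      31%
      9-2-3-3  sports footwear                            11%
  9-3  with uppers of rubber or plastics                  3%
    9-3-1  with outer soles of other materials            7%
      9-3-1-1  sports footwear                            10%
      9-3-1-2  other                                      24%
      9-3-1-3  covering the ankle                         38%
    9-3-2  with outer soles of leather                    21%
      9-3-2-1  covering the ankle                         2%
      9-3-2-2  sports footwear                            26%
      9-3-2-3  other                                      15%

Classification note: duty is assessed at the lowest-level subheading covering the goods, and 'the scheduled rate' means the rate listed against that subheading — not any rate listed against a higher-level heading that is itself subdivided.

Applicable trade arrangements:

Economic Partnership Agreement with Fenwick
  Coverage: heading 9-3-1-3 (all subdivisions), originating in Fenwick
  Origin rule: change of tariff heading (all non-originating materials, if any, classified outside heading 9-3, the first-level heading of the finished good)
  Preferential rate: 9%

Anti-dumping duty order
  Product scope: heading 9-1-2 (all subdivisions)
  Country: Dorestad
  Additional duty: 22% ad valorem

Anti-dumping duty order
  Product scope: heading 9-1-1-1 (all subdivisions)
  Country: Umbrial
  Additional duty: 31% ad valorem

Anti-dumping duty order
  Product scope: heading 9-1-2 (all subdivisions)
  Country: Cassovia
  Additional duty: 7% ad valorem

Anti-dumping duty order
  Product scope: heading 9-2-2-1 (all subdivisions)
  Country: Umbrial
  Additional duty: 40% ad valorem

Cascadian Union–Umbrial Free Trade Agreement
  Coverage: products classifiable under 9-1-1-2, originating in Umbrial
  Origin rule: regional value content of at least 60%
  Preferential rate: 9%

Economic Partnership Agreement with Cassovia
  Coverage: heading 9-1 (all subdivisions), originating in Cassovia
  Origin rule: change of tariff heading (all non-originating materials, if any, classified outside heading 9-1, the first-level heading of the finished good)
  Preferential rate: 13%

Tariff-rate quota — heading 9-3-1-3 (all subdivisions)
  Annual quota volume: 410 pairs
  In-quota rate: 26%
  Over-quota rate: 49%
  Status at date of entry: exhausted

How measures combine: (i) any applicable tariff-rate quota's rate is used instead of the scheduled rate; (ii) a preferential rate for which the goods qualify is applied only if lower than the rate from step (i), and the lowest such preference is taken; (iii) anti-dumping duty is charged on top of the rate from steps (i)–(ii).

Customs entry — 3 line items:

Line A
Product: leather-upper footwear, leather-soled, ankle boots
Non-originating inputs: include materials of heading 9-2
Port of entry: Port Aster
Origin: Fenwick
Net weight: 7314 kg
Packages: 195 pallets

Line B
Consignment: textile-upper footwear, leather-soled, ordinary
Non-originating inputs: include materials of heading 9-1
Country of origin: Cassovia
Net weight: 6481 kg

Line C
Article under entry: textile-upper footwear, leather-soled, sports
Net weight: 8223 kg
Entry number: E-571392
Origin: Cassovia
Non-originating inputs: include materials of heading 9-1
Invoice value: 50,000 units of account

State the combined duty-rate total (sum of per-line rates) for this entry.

Line A: leather-upper → 9-2; leather-soled → 9-2-1; ankle boots → 9-2-1-3. Scheduled 23%. Fenwick agreement on 9-3-1-3: 9-2-1-3 not covered. → 23%.
Line B: textile-upper → 9-1; leather-soled → 9-1-2; ordinary → 9-1-2-2. Scheduled 36%. Cassovia agreement on 9-1: CTH not met; anti-dumping (Cassovia, 9-1-2): +7%; total 36% + 7% = 43%. → 43%.
Line C: textile-upper → 9-1; leather-soled → 9-1-2; sports → 9-1-2-1. Scheduled 8%. Cassovia agreement on 9-1: CTH not met; anti-dumping (Cassovia, 9-1-2): +7%; total 8% + 7% = 15%. → 15%.
Sum: 23% + 43% + 15% = 81%.

81%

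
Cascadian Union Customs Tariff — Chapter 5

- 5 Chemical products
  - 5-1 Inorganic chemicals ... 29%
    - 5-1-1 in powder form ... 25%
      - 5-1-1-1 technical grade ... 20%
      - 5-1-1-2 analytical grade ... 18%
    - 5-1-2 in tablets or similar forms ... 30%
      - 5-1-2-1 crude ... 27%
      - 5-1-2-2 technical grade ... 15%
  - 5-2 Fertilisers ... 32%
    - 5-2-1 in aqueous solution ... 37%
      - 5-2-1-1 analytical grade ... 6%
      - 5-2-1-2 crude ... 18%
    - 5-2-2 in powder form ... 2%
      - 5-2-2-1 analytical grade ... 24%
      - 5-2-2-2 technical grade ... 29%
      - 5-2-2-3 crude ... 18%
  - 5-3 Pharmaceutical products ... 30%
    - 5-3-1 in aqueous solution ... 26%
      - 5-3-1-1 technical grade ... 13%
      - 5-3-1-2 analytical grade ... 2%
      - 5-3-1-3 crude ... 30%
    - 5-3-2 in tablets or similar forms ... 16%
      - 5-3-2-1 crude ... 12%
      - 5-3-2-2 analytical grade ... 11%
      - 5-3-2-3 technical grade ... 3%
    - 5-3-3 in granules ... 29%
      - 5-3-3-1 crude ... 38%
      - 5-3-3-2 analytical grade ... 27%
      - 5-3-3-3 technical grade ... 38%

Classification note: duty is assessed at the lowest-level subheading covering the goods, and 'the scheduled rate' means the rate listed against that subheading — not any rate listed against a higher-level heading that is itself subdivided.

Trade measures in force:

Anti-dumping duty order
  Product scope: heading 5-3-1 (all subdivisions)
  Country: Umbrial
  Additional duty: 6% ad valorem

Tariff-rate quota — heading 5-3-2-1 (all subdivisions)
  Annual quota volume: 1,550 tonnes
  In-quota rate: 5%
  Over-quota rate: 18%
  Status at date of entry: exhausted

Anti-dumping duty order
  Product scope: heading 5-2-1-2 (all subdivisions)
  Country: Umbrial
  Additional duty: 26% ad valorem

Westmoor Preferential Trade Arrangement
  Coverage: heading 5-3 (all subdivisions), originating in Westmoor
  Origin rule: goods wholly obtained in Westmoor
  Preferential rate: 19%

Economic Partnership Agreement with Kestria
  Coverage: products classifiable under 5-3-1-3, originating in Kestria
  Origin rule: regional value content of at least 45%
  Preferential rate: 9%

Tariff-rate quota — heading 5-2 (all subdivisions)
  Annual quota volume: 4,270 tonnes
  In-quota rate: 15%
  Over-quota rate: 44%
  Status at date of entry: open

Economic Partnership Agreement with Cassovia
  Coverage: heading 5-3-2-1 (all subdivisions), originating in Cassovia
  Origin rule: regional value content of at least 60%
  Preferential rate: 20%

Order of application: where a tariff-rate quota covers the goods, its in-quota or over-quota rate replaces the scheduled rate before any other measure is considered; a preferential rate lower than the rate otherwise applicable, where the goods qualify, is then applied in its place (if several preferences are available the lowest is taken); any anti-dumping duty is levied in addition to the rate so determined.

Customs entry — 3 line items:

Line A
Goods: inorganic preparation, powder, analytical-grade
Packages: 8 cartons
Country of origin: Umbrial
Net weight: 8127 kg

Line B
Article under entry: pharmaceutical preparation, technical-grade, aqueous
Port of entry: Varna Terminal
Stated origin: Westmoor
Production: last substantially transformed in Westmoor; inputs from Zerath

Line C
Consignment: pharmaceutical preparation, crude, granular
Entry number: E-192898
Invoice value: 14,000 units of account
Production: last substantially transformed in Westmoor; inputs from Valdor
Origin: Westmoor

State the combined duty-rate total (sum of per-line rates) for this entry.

69%

Line A: inorganic → 5-1; powder → 5-1-1; analytical-grade → 5-1-1-2. Scheduled 18%. No special measure applies. → 18%.
Line B: pharmaceutical → 5-3; aqueous → 5-3-1; technical-grade → 5-3-1-1. Scheduled 13%. Westmoor agreement on 5-3: not wholly obtained. → 13%.
Line C: pharmaceutical → 5-3; granular → 5-3-3; crude → 5-3-3-1. Scheduled 38%. Westmoor agreement on 5-3: not wholly obtained. → 38%.
Sum: 18% + 13% + 38% = 69%.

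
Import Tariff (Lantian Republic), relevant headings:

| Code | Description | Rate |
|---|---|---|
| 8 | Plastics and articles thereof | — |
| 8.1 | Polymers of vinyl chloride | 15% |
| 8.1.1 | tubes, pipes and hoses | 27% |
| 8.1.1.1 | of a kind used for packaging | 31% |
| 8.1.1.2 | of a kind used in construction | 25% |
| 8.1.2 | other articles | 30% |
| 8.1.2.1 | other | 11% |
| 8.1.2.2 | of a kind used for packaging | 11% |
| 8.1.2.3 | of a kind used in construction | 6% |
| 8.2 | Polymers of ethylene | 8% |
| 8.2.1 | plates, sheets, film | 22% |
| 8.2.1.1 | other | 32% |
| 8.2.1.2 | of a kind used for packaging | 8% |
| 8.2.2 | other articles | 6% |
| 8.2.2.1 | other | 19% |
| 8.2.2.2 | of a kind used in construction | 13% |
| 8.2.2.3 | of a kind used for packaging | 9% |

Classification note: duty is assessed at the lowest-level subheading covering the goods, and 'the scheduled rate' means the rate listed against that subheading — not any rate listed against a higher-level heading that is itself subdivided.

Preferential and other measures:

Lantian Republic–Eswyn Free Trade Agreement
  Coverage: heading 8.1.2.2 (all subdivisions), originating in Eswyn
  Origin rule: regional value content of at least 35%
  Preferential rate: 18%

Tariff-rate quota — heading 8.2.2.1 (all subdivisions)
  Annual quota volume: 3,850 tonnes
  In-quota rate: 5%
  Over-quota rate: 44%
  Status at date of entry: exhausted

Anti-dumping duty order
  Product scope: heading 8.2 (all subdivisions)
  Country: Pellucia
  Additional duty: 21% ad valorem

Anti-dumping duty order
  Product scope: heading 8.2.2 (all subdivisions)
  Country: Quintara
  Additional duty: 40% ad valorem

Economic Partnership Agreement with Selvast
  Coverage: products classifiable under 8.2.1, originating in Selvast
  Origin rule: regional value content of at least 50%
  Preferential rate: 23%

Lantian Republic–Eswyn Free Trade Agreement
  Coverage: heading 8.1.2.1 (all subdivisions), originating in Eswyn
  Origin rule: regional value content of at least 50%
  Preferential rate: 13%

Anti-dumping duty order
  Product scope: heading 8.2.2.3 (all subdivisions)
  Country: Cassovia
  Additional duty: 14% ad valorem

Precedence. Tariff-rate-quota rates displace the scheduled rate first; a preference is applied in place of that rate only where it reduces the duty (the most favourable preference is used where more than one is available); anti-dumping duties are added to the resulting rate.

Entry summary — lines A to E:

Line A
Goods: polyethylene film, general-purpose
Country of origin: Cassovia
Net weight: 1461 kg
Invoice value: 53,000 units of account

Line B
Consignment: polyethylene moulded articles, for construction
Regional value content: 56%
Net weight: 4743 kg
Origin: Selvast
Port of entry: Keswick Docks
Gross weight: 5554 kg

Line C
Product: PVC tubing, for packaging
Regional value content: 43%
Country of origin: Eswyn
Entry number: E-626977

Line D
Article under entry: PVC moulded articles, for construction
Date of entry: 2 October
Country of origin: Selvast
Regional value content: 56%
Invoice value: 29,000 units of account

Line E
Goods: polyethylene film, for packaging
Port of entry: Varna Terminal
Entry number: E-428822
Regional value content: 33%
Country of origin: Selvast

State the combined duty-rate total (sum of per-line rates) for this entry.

Line A: polyethylene → 8.2; film → 8.2.1; general-purpose → 8.2.1.1. Scheduled 32%. No special measure applies. → 32%.
Line B: polyethylene → 8.2; moulded articles → 8.2.2; for construction → 8.2.2.2. Scheduled 13%. Selvast agreement on 8.2.1: 8.2.2.2 not covered. → 13%.
Line C: PVC → 8.1; tubing → 8.1.1; for packaging → 8.1.1.1. Scheduled 31%. Eswyn agreement on 8.1.2.2: 8.1.1.1 not covered; Eswyn agreement on 8.1.2.1: 8.1.1.1 not covered. → 31%.
Line D: PVC → 8.1; moulded articles → 8.1.2; for construction → 8.1.2.3. Scheduled 6%. Selvast agreement on 8.2.1: 8.1.2.3 not covered. → 6%.
Line E: polyethylene → 8.2; film → 8.2.1; for packaging → 8.2.1.2. Scheduled 8%. Selvast agreement on 8.2.1: RVC < 50%. → 8%.
Sum: 32% + 13% + 31% + 6% + 8% = 90%.

90%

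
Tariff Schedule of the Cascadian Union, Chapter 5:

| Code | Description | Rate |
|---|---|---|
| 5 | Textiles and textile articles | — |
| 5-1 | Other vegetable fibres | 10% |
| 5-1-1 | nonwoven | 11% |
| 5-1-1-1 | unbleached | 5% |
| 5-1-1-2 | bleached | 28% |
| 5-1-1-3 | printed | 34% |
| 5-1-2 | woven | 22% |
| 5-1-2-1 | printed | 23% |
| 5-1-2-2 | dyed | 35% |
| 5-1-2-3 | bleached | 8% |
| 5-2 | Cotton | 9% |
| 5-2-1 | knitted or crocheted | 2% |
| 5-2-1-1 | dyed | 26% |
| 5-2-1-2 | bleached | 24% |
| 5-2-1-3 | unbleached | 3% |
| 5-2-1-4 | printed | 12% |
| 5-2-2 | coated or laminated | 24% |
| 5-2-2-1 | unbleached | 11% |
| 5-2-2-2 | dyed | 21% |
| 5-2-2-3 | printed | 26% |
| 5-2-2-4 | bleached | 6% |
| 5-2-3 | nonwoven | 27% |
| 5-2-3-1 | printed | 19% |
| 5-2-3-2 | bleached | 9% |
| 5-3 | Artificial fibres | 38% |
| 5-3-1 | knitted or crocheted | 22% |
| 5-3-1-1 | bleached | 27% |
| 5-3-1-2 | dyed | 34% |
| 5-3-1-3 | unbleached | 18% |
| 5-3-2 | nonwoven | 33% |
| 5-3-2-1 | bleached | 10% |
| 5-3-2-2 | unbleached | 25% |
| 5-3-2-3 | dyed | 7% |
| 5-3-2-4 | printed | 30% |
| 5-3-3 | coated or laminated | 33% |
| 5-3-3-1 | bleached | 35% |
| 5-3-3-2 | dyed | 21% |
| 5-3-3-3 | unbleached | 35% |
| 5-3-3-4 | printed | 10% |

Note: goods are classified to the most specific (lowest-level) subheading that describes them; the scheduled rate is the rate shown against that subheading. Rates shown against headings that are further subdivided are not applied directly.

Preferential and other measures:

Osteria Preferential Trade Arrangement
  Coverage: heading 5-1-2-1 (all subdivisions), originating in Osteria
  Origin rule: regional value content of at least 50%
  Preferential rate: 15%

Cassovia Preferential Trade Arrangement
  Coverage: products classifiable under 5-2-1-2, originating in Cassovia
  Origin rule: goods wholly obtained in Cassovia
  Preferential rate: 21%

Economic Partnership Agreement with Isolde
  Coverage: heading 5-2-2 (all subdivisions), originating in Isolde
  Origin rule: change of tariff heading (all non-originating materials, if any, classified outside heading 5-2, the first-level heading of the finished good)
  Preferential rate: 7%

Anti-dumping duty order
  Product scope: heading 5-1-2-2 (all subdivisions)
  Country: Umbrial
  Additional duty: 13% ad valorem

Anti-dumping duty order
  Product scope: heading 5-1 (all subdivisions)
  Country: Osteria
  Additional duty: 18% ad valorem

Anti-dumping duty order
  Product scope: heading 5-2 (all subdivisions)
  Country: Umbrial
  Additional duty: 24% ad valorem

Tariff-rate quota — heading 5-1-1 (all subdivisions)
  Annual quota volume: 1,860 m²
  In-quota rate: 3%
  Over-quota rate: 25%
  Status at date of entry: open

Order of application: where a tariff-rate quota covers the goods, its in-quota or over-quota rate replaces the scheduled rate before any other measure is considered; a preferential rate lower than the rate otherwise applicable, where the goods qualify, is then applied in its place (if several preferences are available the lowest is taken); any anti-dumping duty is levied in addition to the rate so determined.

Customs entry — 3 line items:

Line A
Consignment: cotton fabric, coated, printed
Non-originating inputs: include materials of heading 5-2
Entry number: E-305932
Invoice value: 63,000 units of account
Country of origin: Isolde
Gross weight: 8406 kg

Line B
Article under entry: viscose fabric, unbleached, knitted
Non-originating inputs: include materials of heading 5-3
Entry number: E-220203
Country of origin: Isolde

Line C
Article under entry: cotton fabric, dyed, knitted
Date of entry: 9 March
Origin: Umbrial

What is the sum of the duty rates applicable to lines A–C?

Line A: cotton → 5-2; coated → 5-2-2; printed → 5-2-2-3. Scheduled 26%. Isolde agreement on 5-2-2: CTH not met. → 26%.
Line B: viscose → 5-3; knitted → 5-3-1; unbleached → 5-3-1-3. Scheduled 18%. Isolde agreement on 5-2-2: 5-3-1-3 not covered. → 18%.
Line C: cotton → 5-2; knitted → 5-2-1; dyed → 5-2-1-1. Scheduled 26%. anti-dumping (Umbrial, 5-2): +24%; total 26% + 24% = 50%. → 50%.
Sum: 26% + 18% + 50% = 94%.

94%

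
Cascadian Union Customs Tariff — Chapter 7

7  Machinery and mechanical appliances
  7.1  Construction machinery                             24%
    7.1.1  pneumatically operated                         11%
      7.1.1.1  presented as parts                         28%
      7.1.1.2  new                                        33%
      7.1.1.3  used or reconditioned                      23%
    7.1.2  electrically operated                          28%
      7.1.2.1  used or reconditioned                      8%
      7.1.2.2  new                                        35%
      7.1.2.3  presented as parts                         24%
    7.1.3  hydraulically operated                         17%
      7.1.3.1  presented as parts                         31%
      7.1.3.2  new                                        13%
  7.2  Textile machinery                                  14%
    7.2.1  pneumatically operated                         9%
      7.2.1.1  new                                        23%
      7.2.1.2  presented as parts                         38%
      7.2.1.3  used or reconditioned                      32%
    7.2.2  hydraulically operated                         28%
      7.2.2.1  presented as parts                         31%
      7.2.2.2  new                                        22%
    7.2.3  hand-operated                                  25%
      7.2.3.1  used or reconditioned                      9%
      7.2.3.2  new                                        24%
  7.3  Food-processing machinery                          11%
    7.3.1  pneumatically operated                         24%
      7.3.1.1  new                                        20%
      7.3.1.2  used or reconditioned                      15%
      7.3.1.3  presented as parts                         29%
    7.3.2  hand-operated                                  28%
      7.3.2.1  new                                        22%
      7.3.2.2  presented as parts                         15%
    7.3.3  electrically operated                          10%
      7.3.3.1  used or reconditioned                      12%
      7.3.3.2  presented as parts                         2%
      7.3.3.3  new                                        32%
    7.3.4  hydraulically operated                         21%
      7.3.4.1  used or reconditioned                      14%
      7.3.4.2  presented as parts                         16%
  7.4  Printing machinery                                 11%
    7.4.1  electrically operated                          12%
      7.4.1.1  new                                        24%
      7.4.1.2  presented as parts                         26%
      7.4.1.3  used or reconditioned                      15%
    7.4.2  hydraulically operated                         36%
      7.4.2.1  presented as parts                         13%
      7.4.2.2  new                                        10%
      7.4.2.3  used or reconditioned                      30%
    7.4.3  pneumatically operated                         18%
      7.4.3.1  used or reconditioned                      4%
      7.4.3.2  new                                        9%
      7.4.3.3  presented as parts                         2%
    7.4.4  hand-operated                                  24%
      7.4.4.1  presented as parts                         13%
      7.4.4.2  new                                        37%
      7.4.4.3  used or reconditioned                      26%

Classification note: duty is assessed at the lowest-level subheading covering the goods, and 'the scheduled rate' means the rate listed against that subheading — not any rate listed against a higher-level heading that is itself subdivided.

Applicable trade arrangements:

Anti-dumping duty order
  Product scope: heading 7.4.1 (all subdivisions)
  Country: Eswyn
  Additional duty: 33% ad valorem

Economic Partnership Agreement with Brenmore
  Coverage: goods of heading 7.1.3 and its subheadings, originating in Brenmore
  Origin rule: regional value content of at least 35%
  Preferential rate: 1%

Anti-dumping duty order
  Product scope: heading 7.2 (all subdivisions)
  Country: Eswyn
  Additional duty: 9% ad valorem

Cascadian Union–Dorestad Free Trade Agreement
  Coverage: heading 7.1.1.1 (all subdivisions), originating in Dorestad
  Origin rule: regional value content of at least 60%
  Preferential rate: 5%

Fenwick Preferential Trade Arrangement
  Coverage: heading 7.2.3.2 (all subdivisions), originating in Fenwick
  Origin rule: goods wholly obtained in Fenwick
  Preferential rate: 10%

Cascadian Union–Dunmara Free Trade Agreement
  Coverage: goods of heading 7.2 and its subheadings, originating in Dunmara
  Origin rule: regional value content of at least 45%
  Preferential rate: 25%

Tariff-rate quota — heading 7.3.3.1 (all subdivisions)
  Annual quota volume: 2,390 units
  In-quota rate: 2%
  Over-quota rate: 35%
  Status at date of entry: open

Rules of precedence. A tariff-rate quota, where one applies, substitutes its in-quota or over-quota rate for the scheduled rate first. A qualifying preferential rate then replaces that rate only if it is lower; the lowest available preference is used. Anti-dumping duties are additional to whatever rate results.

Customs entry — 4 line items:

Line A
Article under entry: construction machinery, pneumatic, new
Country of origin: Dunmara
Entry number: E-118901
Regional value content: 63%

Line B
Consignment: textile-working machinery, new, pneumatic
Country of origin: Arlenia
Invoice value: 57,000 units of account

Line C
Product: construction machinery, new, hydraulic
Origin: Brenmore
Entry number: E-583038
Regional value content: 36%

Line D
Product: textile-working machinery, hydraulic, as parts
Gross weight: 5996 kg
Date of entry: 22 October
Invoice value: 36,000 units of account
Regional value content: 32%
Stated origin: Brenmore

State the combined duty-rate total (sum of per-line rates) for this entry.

Line A: construction → 7.1; pneumatic → 7.1.1; new → 7.1.1.2. Scheduled 33%. Dunmara agreement on 7.2: 7.1.1.2 not covered. → 33%.
Line B: textile-working → 7.2; pneumatic → 7.2.1; new → 7.2.1.1. Scheduled 23%. No special measure applies. → 23%.
Line C: construction → 7.1; hydraulic → 7.1.3; new → 7.1.3.2. Scheduled 13%. Brenmore agreement on 7.1.3: RVC ≥ 35% → 1% available; preferential 1%. → 1%.
Line D: textile-working → 7.2; hydraulic → 7.2.2; as parts → 7.2.2.1. Scheduled 31%. Brenmore agreement on 7.1.3: 7.2.2.1 not covered. → 31%.
Sum: 33% + 23% + 1% + 31% = 88%.

88%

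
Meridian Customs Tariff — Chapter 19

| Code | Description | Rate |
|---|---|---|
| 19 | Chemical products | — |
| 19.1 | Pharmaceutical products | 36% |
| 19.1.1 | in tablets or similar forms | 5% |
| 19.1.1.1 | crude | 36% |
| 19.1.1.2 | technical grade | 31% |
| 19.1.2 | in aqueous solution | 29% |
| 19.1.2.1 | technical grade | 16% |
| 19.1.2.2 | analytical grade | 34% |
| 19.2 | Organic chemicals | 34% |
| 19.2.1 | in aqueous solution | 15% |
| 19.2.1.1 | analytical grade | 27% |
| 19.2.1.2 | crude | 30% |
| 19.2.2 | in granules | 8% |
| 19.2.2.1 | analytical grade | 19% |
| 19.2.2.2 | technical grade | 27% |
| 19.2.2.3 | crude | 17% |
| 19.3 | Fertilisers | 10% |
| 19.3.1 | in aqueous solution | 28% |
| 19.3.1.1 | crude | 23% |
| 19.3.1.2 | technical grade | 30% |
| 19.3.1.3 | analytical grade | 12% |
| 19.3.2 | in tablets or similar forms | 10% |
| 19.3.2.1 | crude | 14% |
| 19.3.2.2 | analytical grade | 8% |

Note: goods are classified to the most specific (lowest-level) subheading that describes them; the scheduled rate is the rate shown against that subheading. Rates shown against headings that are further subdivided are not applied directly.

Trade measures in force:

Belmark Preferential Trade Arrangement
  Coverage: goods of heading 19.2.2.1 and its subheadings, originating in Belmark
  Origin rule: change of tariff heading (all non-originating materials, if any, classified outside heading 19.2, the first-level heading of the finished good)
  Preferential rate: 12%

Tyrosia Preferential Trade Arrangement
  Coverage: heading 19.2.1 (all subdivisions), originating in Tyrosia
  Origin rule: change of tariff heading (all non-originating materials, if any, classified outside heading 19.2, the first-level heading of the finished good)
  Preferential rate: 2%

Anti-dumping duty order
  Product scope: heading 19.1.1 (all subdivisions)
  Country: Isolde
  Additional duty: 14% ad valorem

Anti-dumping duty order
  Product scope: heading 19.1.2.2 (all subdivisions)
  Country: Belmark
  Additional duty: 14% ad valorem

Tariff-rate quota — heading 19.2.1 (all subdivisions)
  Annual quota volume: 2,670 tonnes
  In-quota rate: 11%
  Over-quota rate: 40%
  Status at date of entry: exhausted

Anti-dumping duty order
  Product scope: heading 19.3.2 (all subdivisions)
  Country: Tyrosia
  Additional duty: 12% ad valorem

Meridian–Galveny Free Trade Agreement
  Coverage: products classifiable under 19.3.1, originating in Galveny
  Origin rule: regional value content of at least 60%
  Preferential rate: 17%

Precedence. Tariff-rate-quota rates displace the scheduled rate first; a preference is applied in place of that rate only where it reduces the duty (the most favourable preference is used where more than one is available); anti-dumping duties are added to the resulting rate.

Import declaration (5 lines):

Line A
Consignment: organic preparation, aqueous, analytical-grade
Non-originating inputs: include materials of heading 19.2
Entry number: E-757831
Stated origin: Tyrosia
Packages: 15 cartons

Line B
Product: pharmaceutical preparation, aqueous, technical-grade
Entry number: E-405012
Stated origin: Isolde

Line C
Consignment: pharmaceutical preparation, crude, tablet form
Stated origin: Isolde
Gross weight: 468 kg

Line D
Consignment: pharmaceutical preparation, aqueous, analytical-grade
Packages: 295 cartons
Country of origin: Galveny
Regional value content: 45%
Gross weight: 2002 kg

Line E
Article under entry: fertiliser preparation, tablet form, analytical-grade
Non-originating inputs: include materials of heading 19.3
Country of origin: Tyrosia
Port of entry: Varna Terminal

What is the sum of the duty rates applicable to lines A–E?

160%

Line A: organic → 19.2; aqueous → 19.2.1; analytical-grade → 19.2.1.1. Scheduled 27%. quota on 19.2.1 exhausted → over-quota 40%; Tyrosia agreement on 19.2.1: CTH not met. → 40%.
Line B: pharmaceutical → 19.1; aqueous → 19.1.2; technical-grade → 19.1.2.1. Scheduled 16%. No special measure applies. → 16%.
Line C: pharmaceutical → 19.1; tablet form → 19.1.1; crude → 19.1.1.1. Scheduled 36%. anti-dumping (Isolde, 19.1.1): +14%; total 36% + 14% = 50%. → 50%.
Line D: pharmaceutical → 19.1; aqueous → 19.1.2; analytical-grade → 19.1.2.2. Scheduled 34%. Galveny agreement on 19.3.1: 19.1.2.2 not covered. → 34%.
Line E: fertiliser → 19.3; tablet form → 19.3.2; analytical-grade → 19.3.2.2. Scheduled 8%. Tyrosia agreement on 19.2.1: 19.3.2.2 not covered; anti-dumping (Tyrosia, 19.3.2): +12%; total 8% + 12% = 20%. → 20%.
Sum: 40% + 16% + 50% + 34% + 20% = 160%.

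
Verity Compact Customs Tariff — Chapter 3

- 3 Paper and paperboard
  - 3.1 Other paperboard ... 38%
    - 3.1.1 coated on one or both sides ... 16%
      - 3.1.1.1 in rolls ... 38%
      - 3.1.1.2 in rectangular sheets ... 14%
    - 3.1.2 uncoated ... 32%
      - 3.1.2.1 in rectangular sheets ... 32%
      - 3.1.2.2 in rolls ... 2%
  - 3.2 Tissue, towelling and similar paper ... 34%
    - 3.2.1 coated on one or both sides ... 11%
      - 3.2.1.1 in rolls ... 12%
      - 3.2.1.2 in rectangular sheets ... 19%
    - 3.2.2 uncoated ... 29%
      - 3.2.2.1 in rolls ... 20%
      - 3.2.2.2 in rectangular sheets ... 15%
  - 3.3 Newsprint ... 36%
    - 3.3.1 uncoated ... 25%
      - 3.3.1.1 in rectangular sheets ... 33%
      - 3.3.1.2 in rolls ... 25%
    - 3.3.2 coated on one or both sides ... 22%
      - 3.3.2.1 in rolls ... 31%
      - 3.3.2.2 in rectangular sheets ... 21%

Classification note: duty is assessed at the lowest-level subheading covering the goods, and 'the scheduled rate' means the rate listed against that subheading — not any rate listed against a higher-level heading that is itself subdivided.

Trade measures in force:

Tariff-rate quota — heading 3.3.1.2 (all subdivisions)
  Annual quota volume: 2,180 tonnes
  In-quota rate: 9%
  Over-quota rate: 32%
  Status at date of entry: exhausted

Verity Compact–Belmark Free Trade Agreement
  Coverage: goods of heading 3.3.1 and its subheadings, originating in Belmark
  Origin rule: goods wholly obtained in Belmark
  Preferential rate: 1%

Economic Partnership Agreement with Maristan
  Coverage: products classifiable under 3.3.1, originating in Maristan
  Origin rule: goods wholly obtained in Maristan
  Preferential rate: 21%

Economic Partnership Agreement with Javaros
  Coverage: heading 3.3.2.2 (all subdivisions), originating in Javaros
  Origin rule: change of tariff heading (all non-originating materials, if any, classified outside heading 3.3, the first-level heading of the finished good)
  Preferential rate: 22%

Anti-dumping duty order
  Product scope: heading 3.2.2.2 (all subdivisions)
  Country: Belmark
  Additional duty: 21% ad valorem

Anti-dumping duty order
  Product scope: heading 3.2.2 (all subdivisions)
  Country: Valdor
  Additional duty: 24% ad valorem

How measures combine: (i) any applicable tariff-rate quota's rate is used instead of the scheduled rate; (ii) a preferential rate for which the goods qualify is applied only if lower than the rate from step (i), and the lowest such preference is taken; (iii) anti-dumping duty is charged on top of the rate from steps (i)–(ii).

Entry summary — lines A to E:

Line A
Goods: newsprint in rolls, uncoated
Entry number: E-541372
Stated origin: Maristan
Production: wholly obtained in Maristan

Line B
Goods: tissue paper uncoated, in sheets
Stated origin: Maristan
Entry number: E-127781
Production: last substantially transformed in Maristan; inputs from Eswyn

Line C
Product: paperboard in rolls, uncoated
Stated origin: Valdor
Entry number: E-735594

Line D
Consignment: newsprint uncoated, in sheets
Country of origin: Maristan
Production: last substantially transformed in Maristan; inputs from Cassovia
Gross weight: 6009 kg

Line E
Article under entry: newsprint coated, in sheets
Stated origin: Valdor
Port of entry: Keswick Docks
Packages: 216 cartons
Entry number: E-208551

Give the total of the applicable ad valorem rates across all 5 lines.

92%

Line A: newsprint → 3.3; uncoated → 3.3.1; in rolls → 3.3.1.2. Scheduled 25%. quota on 3.3.1.2 exhausted → over-quota 32%; Maristan agreement on 3.3.1: wholly obtained → 21% available; preferential 21%. → 21%.
Line B: tissue paper → 3.2; uncoated → 3.2.2; in sheets → 3.2.2.2. Scheduled 15%. Maristan agreement on 3.3.1: 3.2.2.2 not covered. → 15%.
Line C: paperboard → 3.1; uncoated → 3.1.2; in rolls → 3.1.2.2. Scheduled 2%. No special measure applies. → 2%.
Line D: newsprint → 3.3; uncoated → 3.3.1; in sheets → 3.3.1.1. Scheduled 33%. Maristan agreement on 3.3.1: not wholly obtained. → 33%.
Line E: newsprint → 3.3; coated → 3.3.2; in sheets → 3.3.2.2. Scheduled 21%. No special measure applies. → 21%.
Sum: 21% + 15% + 2% + 33% + 21% = 92%.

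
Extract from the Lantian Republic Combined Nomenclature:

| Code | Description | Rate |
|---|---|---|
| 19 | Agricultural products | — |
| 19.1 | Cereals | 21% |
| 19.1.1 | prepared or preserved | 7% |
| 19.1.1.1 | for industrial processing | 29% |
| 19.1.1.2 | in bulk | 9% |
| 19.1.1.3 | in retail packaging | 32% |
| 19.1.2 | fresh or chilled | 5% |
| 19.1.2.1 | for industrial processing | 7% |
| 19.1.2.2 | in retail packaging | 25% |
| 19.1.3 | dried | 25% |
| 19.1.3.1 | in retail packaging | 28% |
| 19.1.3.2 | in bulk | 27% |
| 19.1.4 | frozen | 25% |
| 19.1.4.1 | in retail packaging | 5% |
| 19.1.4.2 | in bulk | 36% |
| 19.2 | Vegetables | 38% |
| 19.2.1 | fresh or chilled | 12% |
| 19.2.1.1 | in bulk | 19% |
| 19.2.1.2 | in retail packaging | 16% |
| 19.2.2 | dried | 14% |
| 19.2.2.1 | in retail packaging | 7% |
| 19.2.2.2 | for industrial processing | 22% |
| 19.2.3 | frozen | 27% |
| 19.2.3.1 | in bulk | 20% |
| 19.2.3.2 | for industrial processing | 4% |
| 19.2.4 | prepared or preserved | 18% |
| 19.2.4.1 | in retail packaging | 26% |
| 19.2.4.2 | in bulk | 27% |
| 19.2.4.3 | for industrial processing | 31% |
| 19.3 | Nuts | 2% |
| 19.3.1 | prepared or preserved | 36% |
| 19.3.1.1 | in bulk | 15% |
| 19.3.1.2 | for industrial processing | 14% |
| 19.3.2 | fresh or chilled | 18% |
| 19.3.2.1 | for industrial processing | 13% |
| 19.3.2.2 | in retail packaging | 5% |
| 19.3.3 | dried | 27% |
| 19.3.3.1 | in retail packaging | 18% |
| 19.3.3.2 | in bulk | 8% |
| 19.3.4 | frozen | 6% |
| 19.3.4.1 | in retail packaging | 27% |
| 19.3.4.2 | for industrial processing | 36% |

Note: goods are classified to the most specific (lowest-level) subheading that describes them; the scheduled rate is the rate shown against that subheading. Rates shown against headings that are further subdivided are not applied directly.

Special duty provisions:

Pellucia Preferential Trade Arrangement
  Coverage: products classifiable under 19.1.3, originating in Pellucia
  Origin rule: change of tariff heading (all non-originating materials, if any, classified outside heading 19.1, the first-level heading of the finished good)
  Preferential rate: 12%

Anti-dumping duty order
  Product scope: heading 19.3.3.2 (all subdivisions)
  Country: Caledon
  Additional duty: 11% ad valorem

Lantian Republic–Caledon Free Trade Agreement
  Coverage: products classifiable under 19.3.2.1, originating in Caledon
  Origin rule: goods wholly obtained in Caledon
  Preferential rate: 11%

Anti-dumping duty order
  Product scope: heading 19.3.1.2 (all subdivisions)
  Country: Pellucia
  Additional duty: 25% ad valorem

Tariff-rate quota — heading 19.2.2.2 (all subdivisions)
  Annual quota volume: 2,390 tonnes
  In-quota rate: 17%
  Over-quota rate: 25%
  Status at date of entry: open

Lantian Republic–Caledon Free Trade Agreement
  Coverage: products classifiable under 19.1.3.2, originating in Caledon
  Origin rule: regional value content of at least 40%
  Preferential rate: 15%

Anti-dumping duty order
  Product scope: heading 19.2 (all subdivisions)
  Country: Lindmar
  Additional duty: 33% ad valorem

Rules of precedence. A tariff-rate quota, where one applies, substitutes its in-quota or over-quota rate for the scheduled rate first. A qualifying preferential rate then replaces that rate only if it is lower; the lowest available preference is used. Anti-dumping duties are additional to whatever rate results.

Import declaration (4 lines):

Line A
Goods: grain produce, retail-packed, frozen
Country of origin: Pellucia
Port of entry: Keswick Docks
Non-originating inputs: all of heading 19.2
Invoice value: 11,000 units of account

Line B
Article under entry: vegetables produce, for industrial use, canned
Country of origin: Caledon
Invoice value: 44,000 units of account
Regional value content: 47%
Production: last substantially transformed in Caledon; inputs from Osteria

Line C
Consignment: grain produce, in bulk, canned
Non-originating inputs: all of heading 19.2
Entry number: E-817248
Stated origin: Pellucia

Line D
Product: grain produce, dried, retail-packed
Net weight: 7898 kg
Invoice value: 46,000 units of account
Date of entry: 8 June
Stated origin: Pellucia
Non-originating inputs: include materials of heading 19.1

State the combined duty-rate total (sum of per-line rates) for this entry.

73%

Line A: grain → 19.1; frozen → 19.1.4; retail-packed → 19.1.4.1. Scheduled 5%. Pellucia agreement on 19.1.3: 19.1.4.1 not covered. → 5%.
Line B: vegetables → 19.2; canned → 19.2.4; for industrial use → 19.2.4.3. Scheduled 31%. Caledon agreement on 19.3.2.1: 19.2.4.3 not covered; Caledon agreement on 19.1.3.2: 19.2.4.3 not covered. → 31%.
Line C: grain → 19.1; canned → 19.1.1; in bulk → 19.1.1.2. Scheduled 9%. Pellucia agreement on 19.1.3: 19.1.1.2 not covered. → 9%.
Line D: grain → 19.1; dried → 19.1.3; retail-packed → 19.1.3.1. Scheduled 28%. Pellucia agreement on 19.1.3: CTH not met. → 28%.
Sum: 5% + 31% + 9% + 28% = 73%.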